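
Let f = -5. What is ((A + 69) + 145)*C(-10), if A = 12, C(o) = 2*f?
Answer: -2260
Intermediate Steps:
C(o) = -10 (C(o) = 2*(-5) = -10)
((A + 69) + 145)*C(-10) = ((12 + 69) + 145)*(-10) = (81 + 145)*(-10) = 226*(-10) = -2260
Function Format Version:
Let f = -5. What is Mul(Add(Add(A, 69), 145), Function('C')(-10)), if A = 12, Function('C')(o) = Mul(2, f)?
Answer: -2260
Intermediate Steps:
Function('C')(o) = -10 (Function('C')(o) = Mul(2, -5) = -10)
Mul(Add(Add(A, 69), 145), Function('C')(-10)) = Mul(Add(Add(12, 69), 145), -10) = Mul(Add(81, 145), -10) = Mul(226, -10) = -2260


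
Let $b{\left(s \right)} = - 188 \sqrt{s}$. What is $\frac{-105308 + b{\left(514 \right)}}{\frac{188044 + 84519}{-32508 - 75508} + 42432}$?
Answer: $- \frac{11374948928}{4583062349} - \frac{20307008 \sqrt{514}}{4583062349} \approx -2.5824$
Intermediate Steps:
$\frac{-105308 + b{\left(514 \right)}}{\frac{188044 + 84519}{-32508 - 75508} + 42432} = \frac{-105308 - 188 \sqrt{514}}{\frac{188044 + 84519}{-32508 - 75508} + 42432} = \frac{-105308 - 188 \sqrt{514}}{\frac{272563}{-108016} + 42432} = \frac{-105308 - 188 \sqrt{514}}{272563 \left(- \frac{1}{108016}\right) + 42432} = \frac{-105308 - 188 \sqrt{514}}{- \frac{272563}{108016} + 42432} = \frac{-105308 - 188 \sqrt{514}}{\frac{4583062349}{108016}} = \left(-105308 - 188 \sqrt{514}\right) \frac{108016}{4583062349} = - \frac{11374948928}{4583062349} - \frac{20307008 \sqrt{514}}{4583062349}$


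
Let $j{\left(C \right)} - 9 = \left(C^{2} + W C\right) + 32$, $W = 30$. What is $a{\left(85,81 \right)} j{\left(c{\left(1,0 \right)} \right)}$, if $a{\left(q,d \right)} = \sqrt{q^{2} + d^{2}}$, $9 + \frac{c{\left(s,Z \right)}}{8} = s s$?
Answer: $2217 \sqrt{13786} \approx 2.6031 \cdot 10^{5}$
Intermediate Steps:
$c{\left(s,Z \right)} = -72 + 8 s^{2}$ ($c{\left(s,Z \right)} = -72 + 8 s s = -72 + 8 s^{2}$)
$a{\left(q,d \right)} = \sqrt{d^{2} + q^{2}}$
$j{\left(C \right)} = 41 + C^{2} + 30 C$ ($j{\left(C \right)} = 9 + \left(\left(C^{2} + 30 C\right) + 32\right) = 9 + \left(32 + C^{2} + 30 C\right) = 41 + C^{2} + 30 C$)
$a{\left(85,81 \right)} j{\left(c{\left(1,0 \right)} \right)} = \sqrt{81^{2} + 85^{2}} \left(41 + \left(-72 + 8 \cdot 1^{2}\right)^{2} + 30 \left(-72 + 8 \cdot 1^{2}\right)\right) = \sqrt{6561 + 7225} \left(41 + \left(-72 + 8 \cdot 1\right)^{2} + 30 \left(-72 + 8 \cdot 1\right)\right) = \sqrt{13786} \left(41 + \left(-72 + 8\right)^{2} + 30 \left(-72 + 8\right)\right) = \sqrt{13786} \left(41 + \left(-64\right)^{2} + 30 \left(-64\right)\right) = \sqrt{13786} \left(41 + 4096 - 1920\right) = \sqrt{13786} \cdot 2217 = 2217 \sqrt{13786}$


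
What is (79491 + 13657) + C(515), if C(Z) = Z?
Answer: 93663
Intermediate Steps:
(79491 + 13657) + C(515) = (79491 + 13657) + 515 = 93148 + 515 = 93663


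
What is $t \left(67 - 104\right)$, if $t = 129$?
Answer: $-4773$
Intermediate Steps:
$t \left(67 - 104\right) = 129 \left(67 - 104\right) = 129 \left(-37\right) = -4773$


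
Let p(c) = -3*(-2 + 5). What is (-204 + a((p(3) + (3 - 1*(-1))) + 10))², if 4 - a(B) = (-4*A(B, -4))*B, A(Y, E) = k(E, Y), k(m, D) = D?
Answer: 10000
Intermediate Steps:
A(Y, E) = Y
p(c) = -9 (p(c) = -3*3 = -9)
a(B) = 4 + 4*B² (a(B) = 4 - (-4*B)*B = 4 - (-4)*B² = 4 + 4*B²)
(-204 + a((p(3) + (3 - 1*(-1))) + 10))² = (-204 + (4 + 4*((-9 + (3 - 1*(-1))) + 10)²))² = (-204 + (4 + 4*((-9 + (3 + 1)) + 10)²))² = (-204 + (4 + 4*((-9 + 4) + 10)²))² = (-204 + (4 + 4*(-5 + 10)²))² = (-204 + (4 + 4*5²))² = (-204 + (4 + 4*25))² = (-204 + (4 + 100))² = (-204 + 104)² = (-100)² = 10000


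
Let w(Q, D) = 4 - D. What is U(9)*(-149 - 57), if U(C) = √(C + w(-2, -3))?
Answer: -824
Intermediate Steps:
U(C) = √(7 + C) (U(C) = √(C + (4 - 1*(-3))) = √(C + (4 + 3)) = √(C + 7) = √(7 + C))
U(9)*(-149 - 57) = √(7 + 9)*(-149 - 57) = √16*(-206) = 4*(-206) = -824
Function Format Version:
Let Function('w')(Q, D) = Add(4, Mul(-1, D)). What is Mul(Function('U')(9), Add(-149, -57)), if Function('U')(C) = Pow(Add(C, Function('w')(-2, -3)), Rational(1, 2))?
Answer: -824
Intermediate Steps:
Function('U')(C) = Pow(Add(7, C), Rational(1, 2)) (Function('U')(C) = Pow(Add(C, Add(4, Mul(-1, -3))), Rational(1, 2)) = Pow(Add(C, Add(4, 3)), Rational(1, 2)) = Pow(Add(C, 7), Rational(1, 2)) = Pow(Add(7, C), Rational(1, 2)))
Mul(Function('U')(9), Add(-149, -57)) = Mul(Pow(Add(7, 9), Rational(1, 2)), Add(-149, -57)) = Mul(Pow(16, Rational(1, 2)), -206) = Mul(4, -206) = -824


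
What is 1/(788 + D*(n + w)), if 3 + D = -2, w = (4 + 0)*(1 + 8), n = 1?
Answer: 1/603 ≈ 0.0016584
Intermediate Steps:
w = 36 (w = 4*9 = 36)
D = -5 (D = -3 - 2 = -5)
1/(788 + D*(n + w)) = 1/(788 - 5*(1 + 36)) = 1/(788 - 5*37) = 1/(788 - 185) = 1/603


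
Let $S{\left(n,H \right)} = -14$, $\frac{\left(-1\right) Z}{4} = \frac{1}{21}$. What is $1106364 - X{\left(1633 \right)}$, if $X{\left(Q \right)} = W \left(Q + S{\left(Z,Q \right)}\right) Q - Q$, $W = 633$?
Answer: $-1672434494$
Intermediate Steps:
$Z = - \frac{4}{21} \approx -0.19048$
$X{\left(Q \right)} = - Q + Q \left(-8862 + 633 Q\right)$ ($X{\left(Q \right)} = 633 \left(Q - 14\right) Q - Q = 633 \left(-14 + Q\right) Q - Q = \left(-8862 + 633 Q\right) Q - Q = Q \left(-8862 + 633 Q\right) - Q = - Q + Q \left(-8862 + 633 Q\right)$)
$1106364 - X{\left(1633 \right)} = 1106364 - 1633 \left(-8863 + 633 \cdot 1633\right) = 1106364 - 1633 \left(-8863 + 1033689\right) = 1106364 - 1633 \cdot 1024826 = 1106364 - 1673540858 = -1672434494$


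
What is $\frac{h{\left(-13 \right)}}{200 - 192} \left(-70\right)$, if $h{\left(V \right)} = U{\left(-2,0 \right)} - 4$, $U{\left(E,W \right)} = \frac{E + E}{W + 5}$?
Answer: $42$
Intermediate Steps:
$U{\left(E,W \right)} = \frac{2 E}{5 + W}$
$h{\left(V \right)} = - \frac{24}{5}$ ($h{\left(V \right)} = 2 \left(-2\right) \frac{1}{5 + 0} - 4 = 2 \left(-2\right) \frac{1}{5} - 4 = - \frac{4}{5} - 4 = - \frac{24}{5}$)
$\frac{h{\left(-13 \right)}}{200 - 192} \left(-70\right) = - \frac{24}{5 \left(200 - 192\right)} \left(-70\right) = - \frac{24}{5 \cdot 8} \left(-70\right) = \left(- \frac{24}{5}\right) \frac{1}{8} \left(-70\right) = \left(- \frac{3}{5}\right) \left(-70\right) = 42$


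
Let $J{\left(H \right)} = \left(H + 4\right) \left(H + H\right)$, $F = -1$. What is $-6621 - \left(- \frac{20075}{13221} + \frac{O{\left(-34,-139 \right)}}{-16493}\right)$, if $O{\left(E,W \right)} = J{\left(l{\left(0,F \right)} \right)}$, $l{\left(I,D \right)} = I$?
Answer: $- \frac{87516166}{13221} \approx -6619.5$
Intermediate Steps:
$J{\left(H \right)} = 2 H \left(4 + H\right)$ ($J{\left(H \right)} = \left(4 + H\right) 2 H = 2 H \left(4 + H\right)$)
$O{\left(E,W \right)} = 0$ ($O{\left(E,W \right)} = 2 \cdot 0 \left(4 + 0\right) = 2 \cdot 0 \cdot 4 = 0$)
$-6621 - \left(- \frac{20075}{13221} + \frac{O{\left(-34,-139 \right)}}{-16493}\right) = -6621 - \left(- \frac{20075}{13221} + \frac{0}{-16493}\right) = -6621 - \left(\left(-20075\right) \frac{1}{13221} + 0 \left(- \frac{1}{16493}\right)\right) = -6621 - \left(- \frac{20075}{13221} + 0\right) = -6621 - - \frac{20075}{13221} = -6621 + \frac{20075}{13221} = - \frac{87516166}{13221}$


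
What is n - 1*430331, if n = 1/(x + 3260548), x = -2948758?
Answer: -134172902489/311790 ≈ -4.3033e+5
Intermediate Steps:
n = 1/311790 (n = 1/(-2948758 + 3260548) = 1/311790 ≈ 3.2073e-6)
n - 1*430331 = 1/311790 - 1*430331 = 1/311790 - 430331 = -134172902489/311790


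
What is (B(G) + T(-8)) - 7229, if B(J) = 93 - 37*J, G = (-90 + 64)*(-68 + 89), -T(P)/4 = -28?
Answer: 13178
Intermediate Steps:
T(P) = 112 (T(P) = -4*(-28) = 112)
G = -546 (G = -26*21 = -546)
(B(G) + T(-8)) - 7229 = ((93 - 37*(-546)) + 112) - 7229 = ((93 + 20202) + 112) - 7229 = (20295 + 112) - 7229 = 20407 - 7229 = 13178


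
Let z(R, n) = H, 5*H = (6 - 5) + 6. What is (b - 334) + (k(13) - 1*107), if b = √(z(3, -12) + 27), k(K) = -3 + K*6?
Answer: -366 + √710/5 ≈ -360.67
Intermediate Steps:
k(K) = -3 + 6*K
H = 7/5 (H = ((6 - 5) + 6)/5 = (1 + 6)/5 = (⅕)*7 = 7/5 ≈ 1.4000)
z(R, n) = 7/5
b = √710/5 (b = √(7/5 + 27) = √(142/5) = √710/5 ≈ 5.3292)
(b - 334) + (k(13) - 1*107) = (√710/5 - 334) + ((-3 + 6*13) - 1*107) = (-334 + √710/5) + ((-3 + 78) - 107) = (-334 + √710/5) + (75 - 107) = (-334 + √710/5) - 32 = -366 + √710/5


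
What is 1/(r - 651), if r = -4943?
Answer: -1/5594 ≈ -0.00017876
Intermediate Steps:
1/(r - 651) = 1/(-4943 - 651) = 1/(-5594) = -1/5594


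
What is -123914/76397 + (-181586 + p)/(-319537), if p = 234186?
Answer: -43613590018/24411668189 ≈ -1.7866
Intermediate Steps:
-123914/76397 + (-181586 + p)/(-319537) = -123914/76397 + (-181586 + 234186)/(-319537) = -123914*1/76397 + 52600*(-1/319537) = -123914/76397 - 52600/319537 = -43613590018/24411668189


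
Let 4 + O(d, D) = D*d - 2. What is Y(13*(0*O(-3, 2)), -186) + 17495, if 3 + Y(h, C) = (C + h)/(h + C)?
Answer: 17493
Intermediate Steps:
O(d, D) = -6 + D*d (O(d, D) = -4 + (D*d - 2) = -4 + (-2 + D*d) = -6 + D*d)
Y(h, C) = -2 (Y(h, C) = -3 + (C + h)/(h + C) = -3 + (C + h)/(C + h) = -3 + 1 = -2)
Y(13*(0*O(-3, 2)), -186) + 17495 = -2 + 17495 = 17493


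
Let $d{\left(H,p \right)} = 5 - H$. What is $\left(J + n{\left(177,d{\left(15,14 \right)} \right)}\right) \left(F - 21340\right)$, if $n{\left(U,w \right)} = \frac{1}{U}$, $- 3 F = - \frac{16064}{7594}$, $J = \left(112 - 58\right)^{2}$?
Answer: $- \frac{125459497623764}{2016207} \approx -6.2226 \cdot 10^{7}$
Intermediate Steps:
$J = 2916$ ($J = 54^{2} = 2916$)
$F = \frac{8032}{11391}$ ($F = - \frac{\left(-16064\right) \frac{1}{7594}}{3} = \left(- \frac{1}{3}\right) \left(- \frac{8032}{3797}\right) = \frac{8032}{11391} \approx 0.70512$)
$\left(J + n{\left(177,d{\left(15,14 \right)} \right)}\right) \left(F - 21340\right) = \left(2916 + \frac{1}{177}\right) \left(\frac{8032}{11391} - 21340\right) = \left(2916 + \frac{1}{177}\right) \left(- \frac{243075908}{11391}\right) = \frac{516133}{177} \left(- \frac{243075908}{11391}\right) = - \frac{125459497623764}{2016207}$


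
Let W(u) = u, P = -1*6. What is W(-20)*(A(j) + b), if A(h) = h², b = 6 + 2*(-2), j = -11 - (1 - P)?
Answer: -6520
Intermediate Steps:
P = -6
j = -18 (j = -11 - (1 - 1*(-6)) = -11 - (1 + 6) = -11 - 1*7 = -11 - 7 = -18)
b = 2 (b = 6 - 4 = 2)
W(-20)*(A(j) + b) = -20*((-18)² + 2) = -20*(324 + 2) = -20*326 = -6520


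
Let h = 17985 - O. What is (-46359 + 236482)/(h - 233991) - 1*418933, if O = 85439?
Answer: -126285448308/301445 ≈ -4.1893e+5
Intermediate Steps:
h = -67454 (h = 17985 - 1*85439 = 17985 - 85439 = -67454)
(-46359 + 236482)/(h - 233991) - 1*418933 = (-46359 + 236482)/(-67454 - 233991) - 1*418933 = 190123/(-301445) - 418933 = 190123*(-1/301445) - 418933 = -190123/301445 - 418933 = -126285448308/301445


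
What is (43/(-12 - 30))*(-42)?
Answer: 43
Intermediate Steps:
(43/(-12 - 30))*(-42) = (43/(-42))*(-42) = (43*(-1/42))*(-42) = -43/42*(-42) = 43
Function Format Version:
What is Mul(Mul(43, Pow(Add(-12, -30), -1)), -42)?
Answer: 43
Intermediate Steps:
Mul(Mul(43, Pow(Add(-12, -30), -1)), -42) = Mul(Mul(43, Pow(-42, -1)), -42) = Mul(Mul(43, Rational(-1, 42)), -42) = Mul(Rational(-43, 42), -42) = 43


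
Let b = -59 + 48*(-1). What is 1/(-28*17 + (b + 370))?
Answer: -1/213 ≈ -0.0046948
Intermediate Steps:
b = -107 (b = -59 - 48 = -107)
1/(-28*17 + (b + 370)) = 1/(-28*17 + (-107 + 370)) = 1/(-476 + 263) = 1/(-213) = -1/213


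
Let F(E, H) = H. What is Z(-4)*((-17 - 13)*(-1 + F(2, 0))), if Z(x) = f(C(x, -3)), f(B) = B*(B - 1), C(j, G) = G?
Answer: 360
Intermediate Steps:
f(B) = B*(-1 + B)
Z(x) = 12 (Z(x) = -3*(-1 - 3) = -3*(-4) = 12)
Z(-4)*((-17 - 13)*(-1 + F(2, 0))) = 12*((-17 - 13)*(-1 + 0)) = 12*(-30*(-1)) = 12*30 = 360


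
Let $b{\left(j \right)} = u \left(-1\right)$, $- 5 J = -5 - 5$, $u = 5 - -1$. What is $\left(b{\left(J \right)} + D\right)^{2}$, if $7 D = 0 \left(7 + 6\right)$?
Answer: $36$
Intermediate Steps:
$u = 6$ ($u = 5 + 1 = 6$)
$J = 2$ ($J = - \frac{-5 - 5}{5} = \left(- \frac{1}{5}\right) \left(-10\right) = 2$)
$b{\left(j \right)} = -6$ ($b{\left(j \right)} = 6 \left(-1\right) = -6$)
$D = 0$ ($D = \frac{0 \left(7 + 6\right)}{7} = \frac{0 \cdot 13}{7} = \frac{1}{7} \cdot 0 = 0$)
$\left(b{\left(J \right)} + D\right)^{2} = \left(-6 + 0\right)^{2} = \left(-6\right)^{2} = 36$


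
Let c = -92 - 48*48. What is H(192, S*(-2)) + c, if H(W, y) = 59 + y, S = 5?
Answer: -2347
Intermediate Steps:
c = -2396 (c = -92 - 2304 = -2396)
H(192, S*(-2)) + c = (59 + 5*(-2)) - 2396 = (59 - 10) - 2396 = 49 - 2396 = -2347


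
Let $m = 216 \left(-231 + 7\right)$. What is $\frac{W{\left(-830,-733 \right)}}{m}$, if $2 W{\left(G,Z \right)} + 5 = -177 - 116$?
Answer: $\frac{149}{48384} \approx 0.0030795$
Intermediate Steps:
$W{\left(G,Z \right)} = -149$ ($W{\left(G,Z \right)} = - \frac{5}{2} + \frac{-177 - 116}{2} = - \frac{5}{2} + \frac{1}{2} \left(-293\right) = - \frac{5}{2} - \frac{293}{2} = -149$)
$m = -48384$ ($m = 216 \left(-224\right) = -48384$)
$\frac{W{\left(-830,-733 \right)}}{m} = - \frac{149}{-48384} = \left(-149\right) \left(- \frac{1}{48384}\right) = \frac{149}{48384}$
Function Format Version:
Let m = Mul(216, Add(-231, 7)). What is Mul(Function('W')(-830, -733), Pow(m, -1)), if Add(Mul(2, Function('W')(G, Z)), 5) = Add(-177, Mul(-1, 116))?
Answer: Rational(149, 48384) ≈ 0.0030795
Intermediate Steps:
Function('W')(G, Z) = -149 (Function('W')(G, Z) = Add(Rational(-5, 2), Mul(Rational(1, 2), Add(-177, Mul(-1, 116)))) = Add(Rational(-5, 2), Mul(Rational(1, 2), Add(-177, -116))) = Add(Rational(-5, 2), Mul(Rational(1, 2), -293)) = Add(Rational(-5, 2), Rational(-293, 2)) = -149)
m = -48384 (m = Mul(216, -224) = -48384)
Mul(Function('W')(-830, -733), Pow(m, -1)) = Mul(-149, Pow(-48384, -1)) = Mul(-149, Rational(-1, 48384)) = Rational(149, 48384)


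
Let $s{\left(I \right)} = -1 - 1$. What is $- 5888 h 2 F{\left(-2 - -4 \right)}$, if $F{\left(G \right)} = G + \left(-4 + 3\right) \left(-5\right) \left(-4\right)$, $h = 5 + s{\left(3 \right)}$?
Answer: $635904$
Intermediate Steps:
$s{\left(I \right)} = -2$ ($s{\left(I \right)} = -1 - 1 = -2$)
$h = 3$ ($h = 5 - 2 = 3$)
$F{\left(G \right)} = -20 + G$ ($F{\left(G \right)} = G + \left(-1\right) \left(-5\right) \left(-4\right) = G + 5 \left(-4\right) = G - 20 = -20 + G$)
$- 5888 h 2 F{\left(-2 - -4 \right)} = - 5888 \cdot 3 \cdot 2 \left(-20 - -2\right) = - 5888 \cdot 6 \left(-20 + \left(-2 + 4\right)\right) = - 5888 \cdot 6 \left(-20 + 2\right) = - 5888 \cdot 6 \left(-18\right) = \left(-5888\right) \left(-108\right) = 635904$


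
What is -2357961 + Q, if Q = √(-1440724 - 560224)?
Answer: -2357961 + 2*I*√500237 ≈ -2.358e+6 + 1414.5*I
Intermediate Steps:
Q = 2*I*√500237 (Q = √(-2000948) = 2*I*√500237 ≈ 1414.5*I)
-2357961 + Q = -2357961 + 2*I*√500237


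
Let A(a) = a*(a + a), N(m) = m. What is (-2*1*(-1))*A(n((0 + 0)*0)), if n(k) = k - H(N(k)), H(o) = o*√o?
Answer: 0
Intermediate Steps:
H(o) = o^(3/2)
n(k) = k - k^(3/2)
A(a) = 2*a² (A(a) = a*(2*a) = 2*a²)
(-2*1*(-1))*A(n((0 + 0)*0)) = (-2*1*(-1))*(2*((0 + 0)*0 - ((0 + 0)*0)^(3/2))²) = (-2*(-1))*(2*(0*0 - (0*0)^(3/2))²) = 2*(2*(0 - 0^(3/2))²) = 2*(2*(0 - 1*0)²) = 2*(2*(0 + 0)²) = 2*(2*0²) = 2*(2*0) = 2*0 = 0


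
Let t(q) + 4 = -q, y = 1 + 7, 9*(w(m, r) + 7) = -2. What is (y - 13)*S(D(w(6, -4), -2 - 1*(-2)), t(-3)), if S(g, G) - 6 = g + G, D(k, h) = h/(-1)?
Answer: -25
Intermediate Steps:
w(m, r) = -65/9 (w(m, r) = -7 + (1/9)*(-2) = -7 - 2/9 = -65/9)
y = 8
D(k, h) = -h (D(k, h) = h*(-1) = -h)
t(q) = -4 - q
S(g, G) = 6 + G + g (S(g, G) = 6 + (g + G) = 6 + (G + g) = 6 + G + g)
(y - 13)*S(D(w(6, -4), -2 - 1*(-2)), t(-3)) = (8 - 13)*(6 + (-4 - 1*(-3)) - (-2 - 1*(-2))) = -5*(6 + (-4 + 3) - (-2 + 2)) = -5*(6 - 1 - 1*0) = -5*(6 - 1 + 0) = -5*5 = -25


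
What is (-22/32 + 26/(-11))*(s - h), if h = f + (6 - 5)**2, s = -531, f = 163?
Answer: 373215/176 ≈ 2120.5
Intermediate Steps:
h = 164 (h = 163 + (6 - 5)**2 = 163 + 1**2 = 163 + 1 = 164)
(-22/32 + 26/(-11))*(s - h) = (-22/32 + 26/(-11))*(-531 - 1*164) = (-22*1/32 + 26*(-1/11))*(-531 - 164) = (-11/16 - 26/11)*(-695) = -537/176*(-695) = 373215/176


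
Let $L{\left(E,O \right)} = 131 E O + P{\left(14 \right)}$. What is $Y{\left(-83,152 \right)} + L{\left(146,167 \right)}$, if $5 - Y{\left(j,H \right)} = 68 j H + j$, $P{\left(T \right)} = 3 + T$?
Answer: $4052035$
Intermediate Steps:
$L{\left(E,O \right)} = 17 + 131 E O$ ($L{\left(E,O \right)} = 131 E O + \left(3 + 14\right) = 131 E O + 17 = 17 + 131 E O$)
$Y{\left(j,H \right)} = 5 - j - 68 H j$ ($Y{\left(j,H \right)} = 5 - \left(68 j H + j\right) = 5 - \left(68 H j + j\right) = 5 - \left(j + 68 H j\right) = 5 - j - 68 H j$)
$Y{\left(-83,152 \right)} + L{\left(146,167 \right)} = \left(5 - -83 - 10336 \left(-83\right)\right) + \left(17 + 131 \cdot 146 \cdot 167\right) = \left(5 + 83 + 857888\right) + \left(17 + 3194042\right) = 857976 + 3194059 = 4052035$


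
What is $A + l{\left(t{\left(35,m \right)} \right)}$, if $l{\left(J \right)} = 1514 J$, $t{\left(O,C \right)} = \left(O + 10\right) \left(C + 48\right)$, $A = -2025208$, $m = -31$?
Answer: $-866998$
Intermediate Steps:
$t{\left(O,C \right)} = \left(10 + O\right) \left(48 + C\right)$
$A + l{\left(t{\left(35,m \right)} \right)} = -2025208 + 1514 \left(480 + 10 \left(-31\right) + 48 \cdot 35 - 1085\right) = -2025208 + 1514 \left(480 - 310 + 1680 - 1085\right) = -2025208 + 1514 \cdot 765 = -2025208 + 1158210 = -866998$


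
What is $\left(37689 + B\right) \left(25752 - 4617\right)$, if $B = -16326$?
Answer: $451507005$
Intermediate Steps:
$\left(37689 + B\right) \left(25752 - 4617\right) = \left(37689 - 16326\right) \left(25752 - 4617\right) = 21363 \cdot 21135 = 451507005$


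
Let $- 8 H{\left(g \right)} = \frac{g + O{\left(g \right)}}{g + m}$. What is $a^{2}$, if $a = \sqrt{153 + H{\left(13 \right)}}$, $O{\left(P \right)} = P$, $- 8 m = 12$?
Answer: $\frac{7025}{46} \approx 152.72$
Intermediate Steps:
$m = - \frac{3}{2}$ ($m = \left(- \frac{1}{8}\right) 12 = - \frac{3}{2} \approx -1.5$)
$H{\left(g \right)} = - \frac{g}{4 \left(- \frac{3}{2} + g\right)}$ ($H{\left(g \right)} = - \frac{\left(g + g\right) \frac{1}{g - \frac{3}{2}}}{8} = - \frac{2 g \frac{1}{- \frac{3}{2} + g}}{8} = - \frac{g}{4 \left(- \frac{3}{2} + g\right)}$)
$a = \frac{5 \sqrt{12926}}{46}$ ($a = \sqrt{153 - \frac{13}{-6 + 4 \cdot 13}} = \sqrt{153 - \frac{13}{-6 + 52}} = \sqrt{153 - \frac{13}{46}} = \sqrt{\frac{7025}{46}} = \frac{5 \sqrt{12926}}{46} \approx 12.358$)
$a^{2} = \left(\frac{5 \sqrt{12926}}{46}\right)^{2} = \frac{7025}{46}$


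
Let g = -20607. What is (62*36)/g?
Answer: -744/6869 ≈ -0.10831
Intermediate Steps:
(62*36)/g = (62*36)/(-20607) = 2232*(-1/20607) = -744/6869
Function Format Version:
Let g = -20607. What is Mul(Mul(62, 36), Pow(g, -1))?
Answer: Rational(-744, 6869) ≈ -0.10831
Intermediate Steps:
Mul(Mul(62, 36), Pow(g, -1)) = Mul(Mul(62, 36), Pow(-20607, -1)) = Mul(2232, Rational(-1, 20607)) = Rational(-744, 6869)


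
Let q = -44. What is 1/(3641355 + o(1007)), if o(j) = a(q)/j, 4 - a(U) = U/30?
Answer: 15105/55002667357 ≈ 2.7462e-7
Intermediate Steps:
a(U) = 4 - U/30
o(j) = 82/(15*j) (o(j) = (4 - 1/30*(-44))/j = (4 + 22/15)/j = 82/(15*j))
1/(3641355 + o(1007)) = 1/(3641355 + (82/15)/1007) = 1/(3641355 + (82/15)*(1/1007)) = 1/(3641355 + 82/15105) = 1/(55002667357/15105) = 15105/55002667357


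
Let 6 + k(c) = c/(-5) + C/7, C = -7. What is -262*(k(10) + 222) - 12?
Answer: -55818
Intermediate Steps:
k(c) = -7 - c/5 (k(c) = -6 + (c/(-5) - 7/7) = -6 + (c*(-⅕) - 7*⅐) = -6 + (-c/5 - 1) = -6 + (-1 - c/5) = -7 - c/5)
-262*(k(10) + 222) - 12 = -262*((-7 - ⅕*10) + 222) - 12 = -262*((-7 - 2) + 222) - 12 = -262*(-9 + 222) - 12 = -262*213 - 12 = -55806 - 12 = -55818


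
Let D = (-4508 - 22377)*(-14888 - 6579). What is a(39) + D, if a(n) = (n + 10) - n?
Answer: 577140305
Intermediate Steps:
D = 577140295 (D = -26885*(-21467) = 577140295)
a(n) = 10 (a(n) = (10 + n) - n = 10)
a(39) + D = 10 + 577140295 = 577140305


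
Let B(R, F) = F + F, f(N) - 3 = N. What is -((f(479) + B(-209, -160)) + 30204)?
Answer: -30366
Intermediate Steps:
f(N) = 3 + N
B(R, F) = 2*F
-((f(479) + B(-209, -160)) + 30204) = -(((3 + 479) + 2*(-160)) + 30204) = -((482 - 320) + 30204) = -(162 + 30204) = -1*30366 = -30366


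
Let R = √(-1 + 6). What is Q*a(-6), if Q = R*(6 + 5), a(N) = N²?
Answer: 396*√5 ≈ 885.48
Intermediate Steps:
R = √5 ≈ 2.2361
Q = 11*√5 (Q = √5*(6 + 5) = √5*11 = 11*√5 ≈ 24.597)
Q*a(-6) = (11*√5)*(-6)² = (11*√5)*36 = 396*√5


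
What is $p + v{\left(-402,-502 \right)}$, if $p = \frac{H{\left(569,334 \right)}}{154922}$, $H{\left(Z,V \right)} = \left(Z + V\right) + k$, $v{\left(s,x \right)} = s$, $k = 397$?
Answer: $- \frac{31138672}{77461} \approx -401.99$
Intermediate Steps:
$H{\left(Z,V \right)} = 397 + V + Z$ ($H{\left(Z,V \right)} = \left(Z + V\right) + 397 = \left(V + Z\right) + 397 = 397 + V + Z$)
$p = \frac{650}{77461}$ ($p = \frac{397 + 334 + 569}{154922} = 1300 \cdot \frac{1}{154922} = \frac{650}{77461} \approx 0.0083913$)
$p + v{\left(-402,-502 \right)} = \frac{650}{77461} - 402 = - \frac{31138672}{77461}$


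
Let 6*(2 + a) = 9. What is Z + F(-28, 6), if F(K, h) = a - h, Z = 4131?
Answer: 8249/2 ≈ 4124.5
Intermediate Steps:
a = -½ (a = -2 + (⅙)*9 = -2 + 3/2 = -½ ≈ -0.50000)
F(K, h) = -½ - h
Z + F(-28, 6) = 4131 + (-½ - 1*6) = 4131 + (-½ - 6) = 4131 - 13/2 = 8249/2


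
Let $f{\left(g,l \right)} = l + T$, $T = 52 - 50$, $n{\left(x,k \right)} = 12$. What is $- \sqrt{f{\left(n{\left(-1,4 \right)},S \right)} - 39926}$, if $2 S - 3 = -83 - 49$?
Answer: $- \frac{i \sqrt{159954}}{2} \approx - 199.97 i$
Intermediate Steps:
$S = - \frac{129}{2}$ ($S = \frac{3}{2} + \frac{-83 - 49}{2} = \frac{3}{2} + \frac{1}{2} \left(-132\right) = \frac{3}{2} - 66 = - \frac{129}{2} \approx -64.5$)
$T = 2$
$f{\left(g,l \right)} = 2 + l$ ($f{\left(g,l \right)} = l + 2 = 2 + l$)
$- \sqrt{f{\left(n{\left(-1,4 \right)},S \right)} - 39926} = - \sqrt{\left(2 - \frac{129}{2}\right) - 39926} = - \sqrt{- \frac{125}{2} - 39926} = - \sqrt{- \frac{79977}{2}} = - \frac{i \sqrt{159954}}{2}$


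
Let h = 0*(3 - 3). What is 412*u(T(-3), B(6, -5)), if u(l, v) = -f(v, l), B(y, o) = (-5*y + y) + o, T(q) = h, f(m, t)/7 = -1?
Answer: 2884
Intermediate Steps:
f(m, t) = -7 (f(m, t) = 7*(-1) = -7)
h = 0 (h = 0*0 = 0)
T(q) = 0
B(y, o) = o - 4*y (B(y, o) = -4*y + o = o - 4*y)
u(l, v) = 7 (u(l, v) = -1*(-7) = 7)
412*u(T(-3), B(6, -5)) = 412*7 = 2884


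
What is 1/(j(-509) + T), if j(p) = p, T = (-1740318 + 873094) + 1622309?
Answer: 1/754576 ≈ 1.3252e-6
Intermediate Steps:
T = 755085 (T = -867224 + 1622309 = 755085)
1/(j(-509) + T) = 1/(-509 + 755085) = 1/754576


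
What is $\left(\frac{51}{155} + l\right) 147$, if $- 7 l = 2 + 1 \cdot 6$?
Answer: $- \frac{18543}{155} \approx -119.63$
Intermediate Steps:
$l = - \frac{8}{7}$ ($l = - \frac{2 + 1 \cdot 6}{7} = - \frac{2 + 6}{7} = \left(- \frac{1}{7}\right) 8 = - \frac{8}{7} \approx -1.1429$)
$\left(\frac{51}{155} + l\right) 147 = \left(\frac{51}{155} - \frac{8}{7}\right) 147 = \left(- \frac{883}{1085}\right) 147 = - \frac{18543}{155}$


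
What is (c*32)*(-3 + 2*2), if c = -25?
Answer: -800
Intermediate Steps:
(c*32)*(-3 + 2*2) = (-25*32)*(-3 + 2*2) = -800*(-3 + 4) = -800*1 = -800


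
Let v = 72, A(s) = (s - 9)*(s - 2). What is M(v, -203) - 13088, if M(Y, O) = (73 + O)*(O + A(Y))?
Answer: -559998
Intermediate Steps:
A(s) = (-9 + s)*(-2 + s)
M(Y, O) = (73 + O)*(18 + O + Y² - 11*Y) (M(Y, O) = (73 + O)*(O + (18 + Y² - 11*Y)) = (73 + O)*(18 + O + Y² - 11*Y))
M(v, -203) - 13088 = (1314 + (-203)² - 803*72 + 73*(-203) + 73*72² - 203*(18 + 72² - 11*72)) - 13088 = (1314 + 41209 - 57816 - 14819 + 73*5184 - 203*(18 + 5184 - 792)) - 13088 = (1314 + 41209 - 57816 - 14819 + 378432 - 203*4410) - 13088 = (1314 + 41209 - 57816 - 14819 + 378432 - 895230) - 13088 = -546910 - 13088 = -559998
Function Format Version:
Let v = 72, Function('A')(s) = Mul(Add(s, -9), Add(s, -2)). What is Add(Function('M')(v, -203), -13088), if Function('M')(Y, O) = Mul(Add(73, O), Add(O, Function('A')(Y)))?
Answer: -559998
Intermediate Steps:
Function('A')(s) = Mul(Add(-9, s), Add(-2, s))
Function('M')(Y, O) = Mul(Add(73, O), Add(18, O, Pow(Y, 2), Mul(-11, Y))) (Function('M')(Y, O) = Mul(Add(73, O), Add(O, Add(18, Pow(Y, 2), Mul(-11, Y)))) = Mul(Add(73, O), Add(18, O, Pow(Y, 2), Mul(-11, Y))))
Add(Function('M')(v, -203), -13088) = Add(Add(1314, Pow(-203, 2), Mul(-803, 72), Mul(73, -203), Mul(73, Pow(72, 2)), Mul(-203, Add(18, Pow(72, 2), Mul(-11, 72)))), -13088) = Add(Add(1314, 41209, -57816, -14819, Mul(73, 5184), Mul(-203, Add(18, 5184, -792))), -13088) = Add(Add(1314, 41209, -57816, -14819, 378432, Mul(-203, 4410)), -13088) = Add(Add(1314, 41209, -57816, -14819, 378432, -895230), -13088) = Add(-546910, -13088) = -559998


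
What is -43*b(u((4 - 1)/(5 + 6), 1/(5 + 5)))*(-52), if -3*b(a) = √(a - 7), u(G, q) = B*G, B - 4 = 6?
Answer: -2236*I*√517/33 ≈ -1540.6*I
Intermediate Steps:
B = 10 (B = 4 + 6 = 10)
u(G, q) = 10*G
b(a) = -√(-7 + a)/3 (b(a) = -√(a - 7)/3 = -√(-7 + a)/3)
-43*b(u((4 - 1)/(5 + 6), 1/(5 + 5)))*(-52) = -(-43)*√(-7 + 10*((4 - 1)/(5 + 6)))/3*(-52) = -(-43)*√(-7 + 10*(3/11))/3*(-52) = -(-43)*√(-7 + 30/11)/3*(-52) = -(-43)*√(-47/11)/3*(-52) = -(-43)*I*√517/11/3*(-52) = -(-43)*I*√517/33*(-52) = (43*I*√517/33)*(-52) = -2236*I*√517/33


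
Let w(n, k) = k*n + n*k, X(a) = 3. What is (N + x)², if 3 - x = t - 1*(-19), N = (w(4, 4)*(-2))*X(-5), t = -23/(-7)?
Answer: 2187441/49 ≈ 44642.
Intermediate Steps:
t = 23/7 (t = -23*(-⅐) = 23/7 ≈ 3.2857)
w(n, k) = 2*k*n (w(n, k) = k*n + k*n = 2*k*n)
N = -192 (N = ((2*4*4)*(-2))*3 = (32*(-2))*3 = -64*3 = -192)
x = -135/7 (x = 3 - (23/7 - 1*(-19)) = 3 - (23/7 + 19) = 3 - 1*156/7 = 3 - 156/7 = -135/7 ≈ -19.286)
(N + x)² = (-192 - 135/7)² = (-1479/7)² = 2187441/49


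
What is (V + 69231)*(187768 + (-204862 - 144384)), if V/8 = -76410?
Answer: 87528988422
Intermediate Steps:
V = -611280 (V = 8*(-76410) = -611280)
(V + 69231)*(187768 + (-204862 - 144384)) = (-611280 + 69231)*(187768 + (-204862 - 144384)) = -542049*(187768 - 349246) = -542049*(-161478) = 87528988422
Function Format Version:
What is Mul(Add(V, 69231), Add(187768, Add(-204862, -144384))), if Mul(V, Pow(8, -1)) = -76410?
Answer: 87528988422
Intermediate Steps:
V = -611280 (V = Mul(8, -76410) = -611280)
Mul(Add(V, 69231), Add(187768, Add(-204862, -144384))) = Mul(Add(-611280, 69231), Add(187768, Add(-204862, -144384))) = Mul(-542049, Add(187768, -349246)) = Mul(-542049, -161478) = 87528988422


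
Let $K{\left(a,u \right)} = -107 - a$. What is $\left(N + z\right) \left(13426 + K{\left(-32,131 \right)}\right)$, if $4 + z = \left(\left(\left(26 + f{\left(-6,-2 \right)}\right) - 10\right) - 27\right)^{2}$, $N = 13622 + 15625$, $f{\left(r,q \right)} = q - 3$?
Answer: $393841149$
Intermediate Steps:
$f{\left(r,q \right)} = -3 + q$
$N = 29247$
$z = 252$ ($z = -4 + \left(\left(\left(26 - 5\right) - 10\right) - 27\right)^{2} = -4 + \left(\left(21 - 10\right) - 27\right)^{2} = -4 + \left(11 - 27\right)^{2} = -4 + \left(-16\right)^{2} = -4 + 256 = 252$)
$\left(N + z\right) \left(13426 + K{\left(-32,131 \right)}\right) = \left(29247 + 252\right) \left(13426 - 75\right) = 29499 \left(13426 + \left(-107 + 32\right)\right) = 29499 \left(13426 - 75\right) = 29499 \cdot 13351 = 393841149$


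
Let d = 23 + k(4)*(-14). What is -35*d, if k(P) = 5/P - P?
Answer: -4305/2 ≈ -2152.5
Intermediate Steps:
k(P) = -P + 5/P
d = 123/2 (d = 23 + (-1*4 + 5/4)*(-14) = 23 + (-4 + 5*(1/4))*(-14) = 23 + (-4 + 5/4)*(-14) = 23 - 11/4*(-14) = 23 + 77/2 = 123/2 ≈ 61.500)
-35*d = -35*123/2 = -4305/2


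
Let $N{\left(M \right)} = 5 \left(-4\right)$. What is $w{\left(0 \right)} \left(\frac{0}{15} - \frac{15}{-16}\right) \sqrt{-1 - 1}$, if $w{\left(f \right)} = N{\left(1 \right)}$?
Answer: $- \frac{75 i \sqrt{2}}{4} \approx - 26.517 i$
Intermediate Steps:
$N{\left(M \right)} = -20$
$w{\left(f \right)} = -20$
$w{\left(0 \right)} \left(\frac{0}{15} - \frac{15}{-16}\right) \sqrt{-1 - 1} = - 20 \left(\frac{0}{15} - \frac{15}{-16}\right) \sqrt{-1 - 1} = - 20 \left(0 \cdot \frac{1}{15} - - \frac{15}{16}\right) \sqrt{-2} = - 20 \left(0 + \frac{15}{16}\right) i \sqrt{2} = \left(-20\right) \frac{15}{16} i \sqrt{2} = - \frac{75 i \sqrt{2}}{4}$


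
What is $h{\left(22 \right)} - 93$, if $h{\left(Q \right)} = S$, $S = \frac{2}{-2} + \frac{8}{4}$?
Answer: $-92$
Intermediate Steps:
$S = 1$ ($S = 2 \left(- \frac{1}{2}\right) + 8 \cdot \frac{1}{4} = -1 + 2 = 1$)
$h{\left(Q \right)} = 1$
$h{\left(22 \right)} - 93 = 1 - 93 = -92$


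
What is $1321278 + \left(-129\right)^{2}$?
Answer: $1337919$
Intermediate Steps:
$1321278 + \left(-129\right)^{2} = 1321278 + 16641 = 1337919$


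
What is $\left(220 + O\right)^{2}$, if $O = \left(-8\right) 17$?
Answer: $7056$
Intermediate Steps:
$O = -136$
$\left(220 + O\right)^{2} = \left(220 - 136\right)^{2} = 84^{2} = 7056$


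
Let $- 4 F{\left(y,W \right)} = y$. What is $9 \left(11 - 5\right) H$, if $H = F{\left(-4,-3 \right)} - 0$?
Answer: $54$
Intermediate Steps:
$F{\left(y,W \right)} = - \frac{y}{4}$
$H = 1$ ($H = \left(- \frac{1}{4}\right) \left(-4\right) - 0 = 1 + 0 = 1$)
$9 \left(11 - 5\right) H = 9 \left(11 - 5\right) 1 = 9 \cdot 6 \cdot 1 = 54 \cdot 1 = 54$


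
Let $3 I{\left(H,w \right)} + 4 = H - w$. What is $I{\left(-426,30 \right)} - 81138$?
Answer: $- \frac{243874}{3} \approx -81291.0$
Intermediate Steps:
$I{\left(H,w \right)} = - \frac{4}{3} - \frac{w}{3} + \frac{H}{3}$ ($I{\left(H,w \right)} = - \frac{4}{3} + \frac{H - w}{3} = - \frac{4}{3} + \left(- \frac{w}{3} + \frac{H}{3}\right) = - \frac{4}{3} - \frac{w}{3} + \frac{H}{3}$)
$I{\left(-426,30 \right)} - 81138 = \left(- \frac{4}{3} - 10 + \frac{1}{3} \left(-426\right)\right) - 81138 = \left(- \frac{4}{3} - 10 - 142\right) - 81138 = - \frac{460}{3} - 81138 = - \frac{243874}{3}$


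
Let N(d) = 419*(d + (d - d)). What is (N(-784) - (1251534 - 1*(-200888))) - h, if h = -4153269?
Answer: 2372351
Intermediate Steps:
N(d) = 419*d (N(d) = 419*(d + 0) = 419*d)
(N(-784) - (1251534 - 1*(-200888))) - h = (419*(-784) - (1251534 - 1*(-200888))) - 1*(-4153269) = (-328496 - (1251534 + 200888)) + 4153269 = (-328496 - 1*1452422) + 4153269 = (-328496 - 1452422) + 4153269 = -1780918 + 4153269 = 2372351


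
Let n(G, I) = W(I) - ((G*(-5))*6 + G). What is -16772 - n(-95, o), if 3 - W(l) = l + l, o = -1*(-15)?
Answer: -13990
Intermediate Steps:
o = 15
W(l) = 3 - 2*l (W(l) = 3 - (l + l) = 3 - 2*l)
n(G, I) = 3 - 2*I + 29*G (n(G, I) = (3 - 2*I) - ((G*(-5))*6 + G) = (3 - 2*I) - (-5*G*6 + G) = (3 - 2*I) - (-30*G + G) = (3 - 2*I) - (-29)*G = (3 - 2*I) + 29*G = 3 - 2*I + 29*G)
-16772 - n(-95, o) = -16772 - (3 - 2*15 + 29*(-95)) = -16772 - (3 - 30 - 2755) = -16772 - 1*(-2782) = -16772 + 2782 = -13990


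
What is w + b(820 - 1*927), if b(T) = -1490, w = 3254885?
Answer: 3253395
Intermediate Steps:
w + b(820 - 1*927) = 3254885 - 1490 = 3253395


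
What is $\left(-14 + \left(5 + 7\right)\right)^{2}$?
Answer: $4$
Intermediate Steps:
$\left(-14 + \left(5 + 7\right)\right)^{2} = \left(-14 + 12\right)^{2} = \left(-2\right)^{2} = 4$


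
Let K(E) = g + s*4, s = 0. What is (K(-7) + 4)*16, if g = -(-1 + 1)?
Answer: 64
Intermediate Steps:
g = 0 (g = -1*0 = 0)
K(E) = 0 (K(E) = 0 + 0*4 = 0 + 0 = 0)
(K(-7) + 4)*16 = (0 + 4)*16 = 4*16 = 64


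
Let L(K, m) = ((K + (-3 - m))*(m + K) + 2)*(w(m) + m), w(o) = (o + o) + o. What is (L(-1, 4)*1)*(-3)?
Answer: 1056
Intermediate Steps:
w(o) = 3*o (w(o) = 2*o + o = 3*o)
L(K, m) = 4*m*(2 + (K + m)*(-3 + K - m)) (L(K, m) = ((K + (-3 - m))*(m + K) + 2)*(3*m + m) = ((-3 + K - m)*(K + m) + 2)*(4*m) = ((K + m)*(-3 + K - m) + 2)*(4*m) = (2 + (K + m)*(-3 + K - m))*(4*m) = 4*m*(2 + (K + m)*(-3 + K - m)))
(L(-1, 4)*1)*(-3) = ((4*4*(2 + (-1)² - 1*4² - 3*(-1) - 3*4))*1)*(-3) = ((4*4*(2 + 1 - 1*16 + 3 - 12))*1)*(-3) = ((4*4*(2 + 1 - 16 + 3 - 12))*1)*(-3) = ((4*4*(-22))*1)*(-3) = -352*1*(-3) = -352*(-3) = 1056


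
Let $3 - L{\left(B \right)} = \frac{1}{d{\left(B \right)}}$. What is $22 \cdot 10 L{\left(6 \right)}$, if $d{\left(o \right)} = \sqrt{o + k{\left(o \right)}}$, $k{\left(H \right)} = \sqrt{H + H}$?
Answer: $660 - \frac{110 \sqrt{2}}{\sqrt{3 + \sqrt{3}}} \approx 588.49$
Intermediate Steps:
$k{\left(H \right)} = \sqrt{2} \sqrt{H}$ ($k{\left(H \right)} = \sqrt{2 H} = \sqrt{2} \sqrt{H}$)
$d{\left(o \right)} = \sqrt{o + \sqrt{2} \sqrt{o}}$
$L{\left(B \right)} = 3 - \frac{1}{\sqrt{B + \sqrt{2} \sqrt{B}}}$
$22 \cdot 10 L{\left(6 \right)} = 22 \cdot 10 \left(3 - \frac{1}{\sqrt{6 + \sqrt{2} \sqrt{6}}}\right) = 220 \left(3 - \frac{1}{\sqrt{6 + 2 \sqrt{3}}}\right) = 660 - \frac{220}{\sqrt{6 + 2 \sqrt{3}}}$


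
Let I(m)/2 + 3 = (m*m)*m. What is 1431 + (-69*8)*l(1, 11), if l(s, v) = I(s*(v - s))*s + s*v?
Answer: -1105329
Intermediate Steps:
I(m) = -6 + 2*m**3 (I(m) = -6 + 2*((m*m)*m) = -6 + 2*(m**2*m) = -6 + 2*m**3)
l(s, v) = s*v + s*(-6 + 2*s**3*(v - s)**3) (l(s, v) = (-6 + 2*(s*(v - s))**3)*s + s*v = (-6 + 2*(s**3*(v - s)**3))*s + s*v = (-6 + 2*s**3*(v - s)**3)*s + s*v = s*(-6 + 2*s**3*(v - s)**3) + s*v = s*v + s*(-6 + 2*s**3*(v - s)**3))
1431 + (-69*8)*l(1, 11) = 1431 + (-69*8)*(-1*1*(6 - 1*11 + 2*1**3*(1 - 1*11)**3)) = 1431 - (-552)*(6 - 11 + 2*1*(1 - 11)**3) = 1431 - (-552)*(6 - 11 + 2*1*(-10)**3) = 1431 - (-552)*(6 - 11 + 2*1*(-1000)) = 1431 - (-552)*(6 - 11 - 2000) = 1431 - (-552)*(-2005) = 1431 - 552*2005 = 1431 - 1106760 = -1105329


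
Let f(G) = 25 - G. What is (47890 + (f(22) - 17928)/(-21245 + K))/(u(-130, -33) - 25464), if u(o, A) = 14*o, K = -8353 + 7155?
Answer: -358271065/204111604 ≈ -1.7553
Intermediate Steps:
K = -1198
(47890 + (f(22) - 17928)/(-21245 + K))/(u(-130, -33) - 25464) = (47890 + ((25 - 1*22) - 17928)/(-21245 - 1198))/(14*(-130) - 25464) = (47890 + ((25 - 22) - 17928)/(-22443))/(-1820 - 25464) = (47890 + (3 - 17928)*(-1/22443))/(-27284) = (47890 - 17925*(-1/22443))*(-1/27284) = (47890 + 5975/7481)*(-1/27284) = (358271065/7481)*(-1/27284) = -358271065/204111604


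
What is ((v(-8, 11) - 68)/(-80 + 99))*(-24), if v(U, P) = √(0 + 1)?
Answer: 1608/19 ≈ 84.632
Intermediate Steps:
v(U, P) = 1 (v(U, P) = √1 = 1)
((v(-8, 11) - 68)/(-80 + 99))*(-24) = ((1 - 68)/(-80 + 99))*(-24) = -67/19*(-24) = 1608/19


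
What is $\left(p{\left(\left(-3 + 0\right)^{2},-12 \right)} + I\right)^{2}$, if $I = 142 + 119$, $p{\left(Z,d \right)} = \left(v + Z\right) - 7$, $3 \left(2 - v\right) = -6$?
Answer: $71289$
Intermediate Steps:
$v = 4$ ($v = 2 - -2 = 2 + 2 = 4$)
$p{\left(Z,d \right)} = -3 + Z$ ($p{\left(Z,d \right)} = \left(4 + Z\right) - 7 = -3 + Z$)
$I = 261$
$\left(p{\left(\left(-3 + 0\right)^{2},-12 \right)} + I\right)^{2} = \left(\left(-3 + \left(-3 + 0\right)^{2}\right) + 261\right)^{2} = \left(\left(-3 + \left(-3\right)^{2}\right) + 261\right)^{2} = \left(\left(-3 + 9\right) + 261\right)^{2} = \left(6 + 261\right)^{2} = 267^{2} = 71289$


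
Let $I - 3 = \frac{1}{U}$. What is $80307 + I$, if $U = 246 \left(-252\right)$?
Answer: $\frac{4978577519}{61992} \approx 80310.0$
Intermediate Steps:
$U = -61992$
$I = \frac{185975}{61992}$ ($I = 3 + \frac{1}{-61992} = 3 - \frac{1}{61992} = \frac{185975}{61992} \approx 3.0$)
$80307 + I = 80307 + \frac{185975}{61992} = \frac{4978577519}{61992}$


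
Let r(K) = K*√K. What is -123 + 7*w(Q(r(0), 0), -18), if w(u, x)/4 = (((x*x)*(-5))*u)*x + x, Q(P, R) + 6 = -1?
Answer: -5715987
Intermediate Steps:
r(K) = K^(3/2)
Q(P, R) = -7 (Q(P, R) = -6 - 1 = -7)
w(u, x) = 4*x - 20*u*x³ (w(u, x) = 4*((((x*x)*(-5))*u)*x + x) = 4*(((x²*(-5))*u)*x + x) = 4*(((-5*x²)*u)*x + x) = 4*((-5*u*x²)*x + x) = 4*(-5*u*x³ + x) = 4*(x - 5*u*x³) = 4*x - 20*u*x³)
-123 + 7*w(Q(r(0), 0), -18) = -123 + 7*(4*(-18) - 20*(-7)*(-18)³) = -123 + 7*(-72 - 20*(-7)*(-5832)) = -123 + 7*(-72 - 816480) = -123 + 7*(-816552) = -123 - 5715864 = -5715987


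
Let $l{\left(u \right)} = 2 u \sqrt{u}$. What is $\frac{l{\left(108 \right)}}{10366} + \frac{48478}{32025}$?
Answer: $\frac{48478}{32025} + \frac{648 \sqrt{3}}{5183} \approx 1.7303$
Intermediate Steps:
$l{\left(u \right)} = 2 u^{\frac{3}{2}}$
$\frac{l{\left(108 \right)}}{10366} + \frac{48478}{32025} = \frac{2 \cdot 108^{\frac{3}{2}}}{10366} + \frac{48478}{32025} = 2 \cdot 648 \sqrt{3} \cdot \frac{1}{10366} + 48478 \cdot \frac{1}{32025} = 1296 \sqrt{3} \cdot \frac{1}{10366} + \frac{48478}{32025} = \frac{648 \sqrt{3}}{5183} + \frac{48478}{32025} = \frac{48478}{32025} + \frac{648 \sqrt{3}}{5183}$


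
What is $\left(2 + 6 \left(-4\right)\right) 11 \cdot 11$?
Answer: $-2662$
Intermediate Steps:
$\left(2 + 6 \left(-4\right)\right) 11 \cdot 11 = \left(2 - 24\right) 11 \cdot 11 = \left(-22\right) 11 \cdot 11 = \left(-242\right) 11 = -2662$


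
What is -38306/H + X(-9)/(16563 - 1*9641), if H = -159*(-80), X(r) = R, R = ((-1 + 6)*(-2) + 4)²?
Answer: -66174053/22011960 ≈ -3.0063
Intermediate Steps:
R = 36 (R = (5*(-2) + 4)² = (-10 + 4)² = (-6)² = 36)
X(r) = 36
H = 12720
-38306/H + X(-9)/(16563 - 1*9641) = -38306/12720 + 36/(16563 - 1*9641) = -38306*1/12720 + 36/(16563 - 9641) = -19153/6360 + 36/6922 = -19153/6360 + 36*(1/6922) = -19153/6360 + 18/3461 = -66174053/22011960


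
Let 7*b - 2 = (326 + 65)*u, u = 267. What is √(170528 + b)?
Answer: √9086665/7 ≈ 430.63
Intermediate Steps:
b = 104399/7 (b = 2/7 + ((326 + 65)*267)/7 = 2/7 + (391*267)/7 = 2/7 + (⅐)*104397 = 2/7 + 104397/7 = 104399/7 ≈ 14914.)
√(170528 + b) = √(170528 + 104399/7) = √(1298095/7) = √9086665/7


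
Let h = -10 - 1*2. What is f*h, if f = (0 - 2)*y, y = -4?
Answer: -96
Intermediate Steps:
h = -12 (h = -10 - 2 = -12)
f = 8 (f = (0 - 2)*(-4) = -2*(-4) = 8)
f*h = 8*(-12) = -96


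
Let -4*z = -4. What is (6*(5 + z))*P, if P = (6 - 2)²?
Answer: 576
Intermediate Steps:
z = 1 (z = -¼*(-4) = 1)
P = 16 (P = 4² = 16)
(6*(5 + z))*P = (6*(5 + 1))*16 = (6*6)*16 = 36*16 = 576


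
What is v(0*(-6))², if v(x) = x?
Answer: 0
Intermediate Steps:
v(0*(-6))² = (0*(-6))² = 0² = 0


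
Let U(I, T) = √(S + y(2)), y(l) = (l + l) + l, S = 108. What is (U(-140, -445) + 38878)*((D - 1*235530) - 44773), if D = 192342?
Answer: -3419747758 - 87961*√114 ≈ -3.4207e+9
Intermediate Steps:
y(l) = 3*l (y(l) = 2*l + l = 3*l)
U(I, T) = √114 (U(I, T) = √(108 + 3*2) = √(108 + 6) = √114)
(U(-140, -445) + 38878)*((D - 1*235530) - 44773) = (√114 + 38878)*((192342 - 1*235530) - 44773) = (38878 + √114)*((192342 - 235530) - 44773) = (38878 + √114)*(-43188 - 44773) = (38878 + √114)*(-87961) = -3419747758 - 87961*√114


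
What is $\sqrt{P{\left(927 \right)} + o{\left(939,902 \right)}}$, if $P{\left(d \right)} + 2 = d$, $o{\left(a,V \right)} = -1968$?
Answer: $i \sqrt{1043} \approx 32.296 i$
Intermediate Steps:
$P{\left(d \right)} = -2 + d$
$\sqrt{P{\left(927 \right)} + o{\left(939,902 \right)}} = \sqrt{\left(-2 + 927\right) - 1968} = \sqrt{925 - 1968} = \sqrt{-1043} = i \sqrt{1043}$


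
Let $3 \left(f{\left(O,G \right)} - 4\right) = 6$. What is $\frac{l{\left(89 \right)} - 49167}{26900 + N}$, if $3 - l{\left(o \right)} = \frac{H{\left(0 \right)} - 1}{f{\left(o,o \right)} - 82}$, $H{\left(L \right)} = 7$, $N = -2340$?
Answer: $- \frac{1868229}{933280} \approx -2.0018$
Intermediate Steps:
$f{\left(O,G \right)} = 6$ ($f{\left(O,G \right)} = 4 + \frac{1}{3} \cdot 6 = 4 + 2 = 6$)
$l{\left(o \right)} = \frac{117}{38}$ ($l{\left(o \right)} = 3 - \frac{7 - 1}{6 - 82} = 3 - \frac{6}{-76} = 3 - 6 \left(- \frac{1}{76}\right) = 3 - - \frac{3}{38} = 3 + \frac{3}{38} = \frac{117}{38}$)
$\frac{l{\left(89 \right)} - 49167}{26900 + N} = \frac{\frac{117}{38} - 49167}{26900 - 2340} = - \frac{1868229}{38 \cdot 24560} = \left(- \frac{1868229}{38}\right) \frac{1}{24560} = - \frac{1868229}{933280}$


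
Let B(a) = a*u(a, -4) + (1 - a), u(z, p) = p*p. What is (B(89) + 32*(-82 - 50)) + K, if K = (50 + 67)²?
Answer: 10801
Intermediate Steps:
u(z, p) = p²
K = 13689 (K = 117² = 13689)
B(a) = 1 + 15*a (B(a) = a*(-4)² + (1 - a) = a*16 + (1 - a) = 16*a + (1 - a) = 1 + 15*a)
(B(89) + 32*(-82 - 50)) + K = ((1 + 15*89) + 32*(-82 - 50)) + 13689 = ((1 + 1335) + 32*(-132)) + 13689 = (1336 - 4224) + 13689 = -2888 + 13689 = 10801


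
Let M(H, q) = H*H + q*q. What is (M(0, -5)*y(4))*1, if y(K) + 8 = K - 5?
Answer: -225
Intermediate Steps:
y(K) = -13 + K (y(K) = -8 + (K - 5) = -8 + (-5 + K) = -13 + K)
M(H, q) = H² + q²
(M(0, -5)*y(4))*1 = ((0² + (-5)²)*(-13 + 4))*1 = ((0 + 25)*(-9))*1 = (25*(-9))*1 = -225*1 = -225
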